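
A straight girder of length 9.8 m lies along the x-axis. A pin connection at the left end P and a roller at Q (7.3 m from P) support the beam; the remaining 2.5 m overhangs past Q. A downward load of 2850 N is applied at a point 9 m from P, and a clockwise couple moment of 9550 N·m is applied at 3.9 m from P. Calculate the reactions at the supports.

Moments about P: Q_y·7.3 − 2850·9 − 9550 = 0 → Q_y = 35200/7.3 = 4821.92 ≈ 4822 N.
ΣF_y = 0: P_y + 4821.92 − 2850 = 0 → P_y = -1972 N.
ΣF_x = 0: no horizontal applied forces, so P_x = 0.

P_x = 0, P_y = -1972 N, Q_y = 4822 N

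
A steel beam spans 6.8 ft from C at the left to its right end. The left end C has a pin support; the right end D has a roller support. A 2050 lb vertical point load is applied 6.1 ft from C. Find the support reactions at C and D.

C_x = 0, C_y = 211.0 lb, D_y = 1839 lb

Taking moments about C: D_y·6.8 − 2050·6.1 = 0 → D_y = 12505/6.8 = 1838.97 ≈ 1839 lb.
ΣF_y = 0: C_y + 1838.97 − 2050 = 0 → C_y = 211.0 lb.
ΣF_x = 0: no horizontal applied forces, so C_x = 0.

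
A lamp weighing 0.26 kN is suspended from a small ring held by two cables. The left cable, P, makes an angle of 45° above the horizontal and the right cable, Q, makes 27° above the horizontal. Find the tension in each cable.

T_P = 0.2436 kN, T_Q = 0.1933 kN

ΣF_x = 0: −T_P·cos45° + T_Q·cos27° = 0 → T_Q = 0.793604·T_P.
ΣF_y = 0: T_P·sin45° + T_Q·sin27° = 0.26.
Substitute: T_P·(0.707107 + 0.793604·0.45399) = 0.26 → T_P = 0.243584 ≈ 0.2436 kN.
Then T_Q = 0.793604 × 0.243584 = 0.1933 kN.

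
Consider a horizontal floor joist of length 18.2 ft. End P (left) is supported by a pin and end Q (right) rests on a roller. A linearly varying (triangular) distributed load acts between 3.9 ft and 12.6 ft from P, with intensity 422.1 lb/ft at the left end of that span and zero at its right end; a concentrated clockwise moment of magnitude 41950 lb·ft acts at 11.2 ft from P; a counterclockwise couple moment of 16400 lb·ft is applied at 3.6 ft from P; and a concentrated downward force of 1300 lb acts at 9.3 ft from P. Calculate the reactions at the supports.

P_x = 0, P_y = 382.0 lb, Q_y = 2754 lb

Resultant of the triangular load: ½ × 422.1 × 8.7 = 1836.135 lb, acting at 6.8 ft from P (one-third of the span from the peak).
Moments about P: Q_y·18.2 − (½·422.1·8.7)·6.8 − 41950 + 16400 − 1300·9.3 = 0 → Q_y = 50125.718/18.2 = 2754.16 ≈ 2754 lb.
ΣF_y = 0: P_y + 2754.16 − ½·422.1·8.7 − 1300 = 0 → P_y = 382.0 lb.
ΣF_x = 0: no horizontal applied forces, so P_x = 0.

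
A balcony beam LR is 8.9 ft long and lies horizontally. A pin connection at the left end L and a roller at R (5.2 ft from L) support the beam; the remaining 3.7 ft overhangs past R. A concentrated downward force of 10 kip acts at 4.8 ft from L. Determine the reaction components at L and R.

Moments about L: R_y·5.2 − 10·4.8 = 0 → R_y = 48/5.2 = 9.23077 ≈ 9.231 kip.
ΣF_y = 0: L_y + 9.23077 − 10 = 0 → L_y = 0.7692 kip.
ΣF_x = 0: no horizontal applied forces, so L_x = 0.

L_x = 0, L_y = 0.7692 kip, R_y = 9.231 kip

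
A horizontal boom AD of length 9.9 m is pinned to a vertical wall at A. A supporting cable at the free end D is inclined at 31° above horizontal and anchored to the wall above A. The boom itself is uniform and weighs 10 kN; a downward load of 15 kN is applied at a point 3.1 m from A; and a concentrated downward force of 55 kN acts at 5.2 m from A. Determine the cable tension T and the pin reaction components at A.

T = 74.92 kN, A_x = 64.22 kN, A_y = 41.41 kN

ΣM about A: T·sin31°·9.9 − 10·4.95 − 15·3.1 − 55·5.2 = 0 → T = 382/(9.9·0.515038) = 74.9185 ≈ 74.92 kN.
ΣF_x = 0: A_x − T·cos31° = 0 → A_x = 74.9185 × 0.857167 = 64.22 kN.
ΣF_y = 0: A_y + T·sin31° − 10 − 15 − 55 = 0 → A_y = 80 − 74.9185 × 0.515038 = 41.41 kN.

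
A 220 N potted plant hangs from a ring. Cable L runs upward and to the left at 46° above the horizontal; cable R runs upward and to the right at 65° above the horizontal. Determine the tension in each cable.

T_L = 99.59 N, T_R = 163.7 N

ΣF_x = 0: −T_L·cos46° + T_R·cos65° = 0 → T_R = 1.6437·T_L.
ΣF_y = 0: T_L·sin46° + T_R·sin65° = 220.
Substitute: T_L·(0.71934 + 1.6437·0.906308) = 220 → T_L = 99.5908 ≈ 99.59 N.
Then T_R = 1.6437 × 99.5908 = 163.7 N.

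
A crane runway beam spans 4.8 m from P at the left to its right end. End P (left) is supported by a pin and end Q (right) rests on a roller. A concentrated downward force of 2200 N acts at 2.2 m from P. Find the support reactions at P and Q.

P_x = 0, P_y = 1192 N, Q_y = 1008 N

Taking moments about P: Q_y·4.8 − 2200·2.2 = 0 → Q_y = 4840/4.8 = 1008.33 ≈ 1008 N.
ΣF_y = 0: P_y + 1008.33 − 2200 = 0 → P_y = 1192 N.
ΣF_x = 0: no horizontal applied forces, so P_x = 0.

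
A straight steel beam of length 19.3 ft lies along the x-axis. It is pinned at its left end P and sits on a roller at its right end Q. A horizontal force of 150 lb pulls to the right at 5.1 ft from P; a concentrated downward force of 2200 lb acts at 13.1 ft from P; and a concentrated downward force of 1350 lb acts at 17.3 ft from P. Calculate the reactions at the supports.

ΣM about P: Q_y·19.3 − 2200·13.1 − 1350·17.3 = 0 → Q_y = 52175/19.3 = 2703.37 ≈ 2703 lb.
ΣF_y = 0: P_y + 2703.37 − 2200 − 1350 = 0 → P_y = 846.6 lb.
ΣF_x = 0: P_x + 150 = 0 → P_x = -150.0 lb.

P_x = -150.0 lb, P_y = 846.6 lb, Q_y = 2703 lb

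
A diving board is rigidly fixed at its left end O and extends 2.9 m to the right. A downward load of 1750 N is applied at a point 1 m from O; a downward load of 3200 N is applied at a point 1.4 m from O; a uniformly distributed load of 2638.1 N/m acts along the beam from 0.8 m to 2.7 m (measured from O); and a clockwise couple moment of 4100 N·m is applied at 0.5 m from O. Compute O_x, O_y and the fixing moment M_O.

O_x = 0, O_y = 9962 N, M_O = 19100 N·m

Resultant of the distributed load: 2638.1 × 1.9 = 5012.39 N at 1.75 m from O.
ΣF_x = 0: O_x = 0.
ΣF_y = 0: O_y − 1750 − 3200 − 2638.1·1.9 = 0 → O_y = 9962 N.
ΣM about O: M_O − 1750·1 − 3200·1.4 − (2638.1·1.9)·1.75 − 4100 = 0 → M_O = 19100 N·m.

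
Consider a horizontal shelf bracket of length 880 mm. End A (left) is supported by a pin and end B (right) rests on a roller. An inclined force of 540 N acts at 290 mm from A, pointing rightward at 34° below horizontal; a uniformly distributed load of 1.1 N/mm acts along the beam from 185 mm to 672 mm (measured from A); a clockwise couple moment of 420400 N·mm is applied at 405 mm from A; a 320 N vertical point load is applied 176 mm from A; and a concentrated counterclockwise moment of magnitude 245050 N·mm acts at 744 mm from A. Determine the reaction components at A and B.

Resultant of the distributed load: 1.1 × 487 = 535.7 N at 428.5 mm from A.
Taking moments about A: B_y·880 − 540·sin34°·290 − (1.1·487)·428.5 − 420400 − 320·176 + 245050 = 0 → B_y = 548787/880 = 623.622 ≈ 623.6 N.
ΣF_y = 0: A_y + 623.622 − 540·sin34° − 1.1·487 − 320 = 0 → A_y = 534.0 N.
ΣF_x = 0: A_x + 540·cos34° = 0 → A_x = -447.7 N.

A_x = -447.7 N, A_y = 534.0 N, B_y = 623.6 N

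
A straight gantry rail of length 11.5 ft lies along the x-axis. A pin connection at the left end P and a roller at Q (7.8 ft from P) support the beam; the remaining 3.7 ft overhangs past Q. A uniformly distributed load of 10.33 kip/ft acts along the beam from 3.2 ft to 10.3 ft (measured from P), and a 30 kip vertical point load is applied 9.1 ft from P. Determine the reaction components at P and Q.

Resultant of the distributed load: 10.33 × 7.1 = 73.343 kip at 6.75 ft from P.
Taking moments about P: Q_y·7.8 − (10.33·7.1)·6.75 − 30·9.1 = 0 → Q_y = 768.06525/7.8 = 98.4699 ≈ 98.47 kip.
ΣF_y = 0: P_y + 98.4699 − 10.33·7.1 − 30 = 0 → P_y = 4.873 kip.
ΣF_x = 0: no horizontal applied forces, so P_x = 0.

P_x = 0, P_y = 4.873 kip, Q_y = 98.47 kip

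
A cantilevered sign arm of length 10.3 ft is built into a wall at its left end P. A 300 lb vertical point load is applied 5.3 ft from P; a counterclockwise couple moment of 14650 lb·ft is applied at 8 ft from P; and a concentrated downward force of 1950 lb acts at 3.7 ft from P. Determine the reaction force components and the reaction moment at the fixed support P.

ΣF_x = 0: P_x = 0.
ΣF_y = 0: P_y − 300 − 1950 = 0 → P_y = 2250 lb.
ΣM about P: M_P − 300·5.3 + 14650 − 1950·3.7 = 0 → M_P = -5845 lb·ft.

P_x = 0, P_y = 2250 lb, M_P = -5845 lb·ft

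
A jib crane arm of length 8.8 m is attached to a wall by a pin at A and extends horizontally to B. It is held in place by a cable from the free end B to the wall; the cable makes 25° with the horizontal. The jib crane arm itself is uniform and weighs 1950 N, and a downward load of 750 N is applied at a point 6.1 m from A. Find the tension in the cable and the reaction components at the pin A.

ΣM about A: T·sin25°·8.8 − 1950·4.4 − 750·6.1 = 0 → T = 13155/(8.8·0.422618) = 3537.2 ≈ 3537 N.
ΣF_x = 0: A_x − T·cos25° = 0 → A_x = 3537.2 × 0.906308 = 3206 N.
ΣF_y = 0: A_y + T·sin25° − 1950 − 750 = 0 → A_y = 2700 − 3537.2 × 0.422618 = 1205 N.

T = 3537 N, A_x = 3206 N, A_y = 1205 N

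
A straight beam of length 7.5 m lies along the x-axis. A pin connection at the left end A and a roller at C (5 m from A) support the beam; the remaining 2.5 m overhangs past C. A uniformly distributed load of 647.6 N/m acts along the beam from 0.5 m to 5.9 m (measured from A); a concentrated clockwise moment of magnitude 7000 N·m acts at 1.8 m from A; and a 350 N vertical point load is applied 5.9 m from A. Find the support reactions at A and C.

Resultant of the distributed load: 647.6 × 5.4 = 3497.04 N at 3.2 m from A.
ΣM about A: C_y·5 − (647.6·5.4)·3.2 − 7000 − 350·5.9 = 0 → C_y = 20255.528/5 = 4051.11 ≈ 4051 N.
ΣF_y = 0: A_y + 4051.11 − 647.6·5.4 − 350 = 0 → A_y = -204.1 N.
ΣF_x = 0: no horizontal applied forces, so A_x = 0.

A_x = 0, A_y = -204.1 N, C_y = 4051 N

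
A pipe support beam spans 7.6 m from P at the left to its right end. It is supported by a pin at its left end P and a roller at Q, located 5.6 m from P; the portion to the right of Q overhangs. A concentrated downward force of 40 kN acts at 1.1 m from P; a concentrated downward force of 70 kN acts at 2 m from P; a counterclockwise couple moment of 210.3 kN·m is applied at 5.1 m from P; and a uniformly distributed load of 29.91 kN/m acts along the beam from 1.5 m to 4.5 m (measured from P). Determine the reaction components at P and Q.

Resultant of the distributed load: 29.91 × 3 = 89.73 kN at 3 m from P.
ΣM about P: Q_y·5.6 − 40·1.1 − 70·2 + 210.3 − (29.91·3)·3 = 0 → Q_y = 242.89/5.6 = 43.3732 ≈ 43.37 kN.
ΣF_y = 0: P_y + 43.3732 − 40 − 70 − 29.91·3 = 0 → P_y = 156.4 kN.
ΣF_x = 0: no horizontal applied forces, so P_x = 0.

P_x = 0, P_y = 156.4 kN, Q_y = 43.37 kN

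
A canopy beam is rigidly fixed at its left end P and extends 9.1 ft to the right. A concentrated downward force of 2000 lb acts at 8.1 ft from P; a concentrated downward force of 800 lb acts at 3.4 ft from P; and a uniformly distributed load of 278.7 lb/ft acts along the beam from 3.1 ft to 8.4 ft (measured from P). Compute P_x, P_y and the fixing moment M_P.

Resultant of the distributed load: 278.7 × 5.3 = 1477.11 lb at 5.75 ft from P.
ΣF_x = 0: P_x = 0.
ΣF_y = 0: P_y − 2000 − 800 − 278.7·5.3 = 0 → P_y = 4277 lb.
ΣM about P: M_P − 2000·8.1 − 800·3.4 − (278.7·5.3)·5.75 = 0 → M_P = 27410 lb·ft.

P_x = 0, P_y = 4277 lb, M_P = 27410 lb·ft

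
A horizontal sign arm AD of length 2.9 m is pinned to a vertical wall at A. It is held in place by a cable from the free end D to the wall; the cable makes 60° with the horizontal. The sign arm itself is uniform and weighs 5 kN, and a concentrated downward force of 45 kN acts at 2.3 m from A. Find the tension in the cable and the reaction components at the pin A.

T = 44.10 kN, A_x = 22.05 kN, A_y = 11.81 kN

ΣM about A: T·sin60°·2.9 − 5·1.45 − 45·2.3 = 0 → T = 110.75/(2.9·0.866025) = 44.0976 ≈ 44.10 kN.
ΣF_x = 0: A_x − T·cos60° = 0 → A_x = 44.0976 × 0.5 = 22.05 kN.
ΣF_y = 0: A_y + T·sin60° − 5 − 45 = 0 → A_y = 50 − 44.0976 × 0.866025 = 11.81 kN.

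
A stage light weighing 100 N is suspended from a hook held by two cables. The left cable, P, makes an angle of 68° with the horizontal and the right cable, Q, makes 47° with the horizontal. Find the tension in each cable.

T_P = 75.25 N, T_Q = 41.33 N

ΣF_x = 0: −T_P·cos68° + T_Q·cos47° = 0 → T_Q = 0.549278·T_P.
ΣF_y = 0: T_P·sin68° + T_Q·sin47° = 100.
Substitute: T_P·(0.927184 + 0.549278·0.731354) = 100 → T_P = 75.2502 ≈ 75.25 N.
Then T_Q = 0.549278 × 75.2502 = 41.33 N.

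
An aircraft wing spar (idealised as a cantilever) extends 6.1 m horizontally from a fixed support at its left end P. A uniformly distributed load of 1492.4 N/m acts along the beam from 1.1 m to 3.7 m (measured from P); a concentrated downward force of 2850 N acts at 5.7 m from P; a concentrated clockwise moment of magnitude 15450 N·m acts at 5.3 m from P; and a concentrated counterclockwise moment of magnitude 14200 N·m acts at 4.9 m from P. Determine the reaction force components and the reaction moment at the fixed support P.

Resultant of the distributed load: 1492.4 × 2.6 = 3880.24 N at 2.4 m from P.
ΣF_x = 0: P_x = 0.
ΣF_y = 0: P_y − 1492.4·2.6 − 2850 = 0 → P_y = 6730 N.
ΣM about P: M_P − (1492.4·2.6)·2.4 − 2850·5.7 − 15450 + 14200 = 0 → M_P = 26810 N·m.

P_x = 0, P_y = 6730 N, M_P = 26810 N·m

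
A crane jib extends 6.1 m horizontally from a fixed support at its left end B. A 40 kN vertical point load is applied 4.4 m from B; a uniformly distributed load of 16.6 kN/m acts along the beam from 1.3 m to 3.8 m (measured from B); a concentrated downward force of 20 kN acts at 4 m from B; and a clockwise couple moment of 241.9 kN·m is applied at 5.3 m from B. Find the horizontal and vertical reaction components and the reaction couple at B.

B_x = 0, B_y = 101.5 kN, M_B = 603.7 kN·m

Resultant of the distributed load: 16.6 × 2.5 = 41.5 kN at 2.55 m from B.
ΣF_x = 0: B_x = 0.
ΣF_y = 0: B_y − 40 − 16.6·2.5 − 20 = 0 → B_y = 101.5 kN.
ΣM about B: M_B − 40·4.4 − (16.6·2.5)·2.55 − 20·4 − 241.9 = 0 → M_B = 603.7 kN·m.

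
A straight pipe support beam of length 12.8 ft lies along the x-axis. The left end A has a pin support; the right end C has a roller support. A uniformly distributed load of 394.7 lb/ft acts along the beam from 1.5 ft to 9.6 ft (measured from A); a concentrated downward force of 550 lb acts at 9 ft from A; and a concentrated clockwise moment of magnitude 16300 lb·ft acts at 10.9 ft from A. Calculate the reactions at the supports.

A_x = 0, A_y = 700.7 lb, C_y = 3046 lb

Resultant of the distributed load: 394.7 × 8.1 = 3197.07 lb at 5.55 ft from A.
Moments about A: C_y·12.8 − (394.7·8.1)·5.55 − 550·9 − 16300 = 0 → C_y = 38993.7385/12.8 = 3046.39 ≈ 3046 lb.
ΣF_y = 0: A_y + 3046.39 − 394.7·8.1 − 550 = 0 → A_y = 700.7 lb.
ΣF_x = 0: no horizontal applied forces, so A_x = 0.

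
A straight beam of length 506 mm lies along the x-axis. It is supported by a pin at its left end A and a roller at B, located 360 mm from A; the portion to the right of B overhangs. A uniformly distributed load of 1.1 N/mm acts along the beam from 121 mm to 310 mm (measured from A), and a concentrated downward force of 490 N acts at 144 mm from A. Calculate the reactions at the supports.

A_x = 0, A_y = 377.4 N, B_y = 320.5 N

Resultant of the distributed load: 1.1 × 189 = 207.9 N at 215.5 mm from A.
Taking moments about A: B_y·360 − (1.1·189)·215.5 − 490·144 = 0 → B_y = 115362.45/360 = 320.451 ≈ 320.5 N.
ΣF_y = 0: A_y + 320.451 − 1.1·189 − 490 = 0 → A_y = 377.4 N.
ΣF_x = 0: no horizontal applied forces, so A_x = 0.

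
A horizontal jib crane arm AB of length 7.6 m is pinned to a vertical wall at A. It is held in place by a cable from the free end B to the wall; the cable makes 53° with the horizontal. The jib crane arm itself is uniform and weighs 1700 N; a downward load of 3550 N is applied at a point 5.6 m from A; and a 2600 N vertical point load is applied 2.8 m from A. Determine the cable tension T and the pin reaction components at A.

ΣM about A: T·sin53°·7.6 − 1700·3.8 − 3550·5.6 − 2600·2.8 = 0 → T = 33620/(7.6·0.798636) = 5539.05 ≈ 5539 N.
ΣF_x = 0: A_x − T·cos53° = 0 → A_x = 5539.05 × 0.601815 = 3333 N.
ΣF_y = 0: A_y + T·sin53° − 1700 − 3550 − 2600 = 0 → A_y = 7850 − 5539.05 × 0.798636 = 3426 N.

T = 5539 N, A_x = 3333 N, A_y = 3426 N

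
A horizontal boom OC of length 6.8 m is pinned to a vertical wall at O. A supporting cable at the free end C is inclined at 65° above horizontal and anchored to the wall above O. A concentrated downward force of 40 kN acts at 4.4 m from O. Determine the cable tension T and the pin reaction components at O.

T = 28.56 kN, O_x = 12.07 kN, O_y = 14.12 kN

ΣM about O: T·sin65°·6.8 − 40·4.4 = 0 → T = 176/(6.8·0.906308) = 28.558 ≈ 28.56 kN.
ΣF_x = 0: O_x − T·cos65° = 0 → O_x = 28.558 × 0.422618 = 12.07 kN.
ΣF_y = 0: O_y + T·sin65° − 40 = 0 → O_y = 40 − 28.558 × 0.906308 = 14.12 kN.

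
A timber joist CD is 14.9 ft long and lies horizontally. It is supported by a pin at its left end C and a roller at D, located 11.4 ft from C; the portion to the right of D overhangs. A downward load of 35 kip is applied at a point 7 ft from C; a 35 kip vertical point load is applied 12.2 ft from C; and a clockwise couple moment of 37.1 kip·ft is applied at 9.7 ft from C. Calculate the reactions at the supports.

Moments about C: D_y·11.4 − 35·7 − 35·12.2 − 37.1 = 0 → D_y = 709.1/11.4 = 62.2018 ≈ 62.20 kip.
ΣF_y = 0: C_y + 62.2018 − 35 − 35 = 0 → C_y = 7.798 kip.
ΣF_x = 0: no horizontal applied forces, so C_x = 0.

C_x = 0, C_y = 7.798 kip, D_y = 62.20 kip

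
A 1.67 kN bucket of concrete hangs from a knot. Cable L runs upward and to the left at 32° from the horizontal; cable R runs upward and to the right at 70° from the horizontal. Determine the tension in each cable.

ΣF_x = 0: −T_L·cos32° + T_R·cos70° = 0 → T_R = 2.47953·T_L.
ΣF_y = 0: T_L·sin32° + T_R·sin70° = 1.67.
Substitute: T_L·(0.529919 + 2.47953·0.939693) = 1.67 → T_L = 0.583933 ≈ 0.5839 kN.
Then T_R = 2.47953 × 0.583933 = 1.448 kN.

T_L = 0.5839 kN, T_R = 1.448 kN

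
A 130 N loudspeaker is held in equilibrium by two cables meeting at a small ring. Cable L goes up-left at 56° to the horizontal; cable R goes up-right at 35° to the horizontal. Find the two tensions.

T_L = 106.5 N, T_R = 72.71 N

ΣF_x = 0: −T_L·cos56° + T_R·cos35° = 0 → T_R = 0.682648·T_L.
ΣF_y = 0: T_L·sin56° + T_R·sin35° = 130.
Substitute: T_L·(0.829038 + 0.682648·0.573576) = 130 → T_L = 106.506 ≈ 106.5 N.
Then T_R = 0.682648 × 106.506 = 72.71 N.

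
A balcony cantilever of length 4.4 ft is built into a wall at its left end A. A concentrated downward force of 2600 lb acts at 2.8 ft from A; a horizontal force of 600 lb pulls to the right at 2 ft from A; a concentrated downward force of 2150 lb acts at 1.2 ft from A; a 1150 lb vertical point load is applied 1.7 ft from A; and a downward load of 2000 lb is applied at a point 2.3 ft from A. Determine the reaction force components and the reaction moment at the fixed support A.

ΣF_x = 0: A_x + 600 = 0 → A_x = -600.0 lb.
ΣF_y = 0: A_y − 2600 − 2150 − 1150 − 2000 = 0 → A_y = 7900 lb.
ΣM about A: M_A − 2600·2.8 − 2150·1.2 − 1150·1.7 − 2000·2.3 = 0 → M_A = 16420 lb·ft.

A_x = -600.0 lb, A_y = 7900 lb, M_A = 16420 lb·ft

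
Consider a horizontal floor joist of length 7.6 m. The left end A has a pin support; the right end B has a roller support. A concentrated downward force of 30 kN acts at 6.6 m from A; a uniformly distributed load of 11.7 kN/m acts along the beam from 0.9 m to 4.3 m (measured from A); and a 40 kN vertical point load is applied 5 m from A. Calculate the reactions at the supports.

A_x = 0, A_y = 43.80 kN, B_y = 65.98 kN

Resultant of the distributed load: 11.7 × 3.4 = 39.78 kN at 2.6 m from A.
Taking moments about A: B_y·7.6 − 30·6.6 − (11.7·3.4)·2.6 − 40·5 = 0 → B_y = 501.428/7.6 = 65.9774 ≈ 65.98 kN.
ΣF_y = 0: A_y + 65.9774 − 30 − 11.7·3.4 − 40 = 0 → A_y = 43.80 kN.
ΣF_x = 0: no horizontal applied forces, so A_x = 0.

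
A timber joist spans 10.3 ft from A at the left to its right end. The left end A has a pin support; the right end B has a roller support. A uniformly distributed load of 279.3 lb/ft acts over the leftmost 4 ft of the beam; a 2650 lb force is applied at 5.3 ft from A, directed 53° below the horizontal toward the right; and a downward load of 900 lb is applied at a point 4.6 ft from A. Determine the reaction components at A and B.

Resultant of the distributed load: 279.3 × 4 = 1117.2 lb at 2 ft from A.
ΣM about A: B_y·10.3 − (279.3·4)·2 − 2650·sin53°·5.3 − 900·4.6 = 0 → B_y = 17591.2/10.3 = 1707.88 ≈ 1708 lb.
ΣF_y = 0: A_y + 1707.88 − 279.3·4 − 2650·sin53° − 900 = 0 → A_y = 2426 lb.
ΣF_x = 0: A_x + 2650·cos53° = 0 → A_x = -1595 lb.

A_x = -1595 lb, A_y = 2426 lb, B_y = 1708 lb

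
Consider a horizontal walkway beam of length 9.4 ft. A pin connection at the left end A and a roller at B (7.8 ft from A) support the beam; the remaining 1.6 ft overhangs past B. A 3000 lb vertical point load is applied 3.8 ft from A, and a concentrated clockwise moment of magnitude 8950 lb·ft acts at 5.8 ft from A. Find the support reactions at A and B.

A_x = 0, A_y = 391.0 lb, B_y = 2609 lb

Taking moments about A: B_y·7.8 − 3000·3.8 − 8950 = 0 → B_y = 20350/7.8 = 2608.97 ≈ 2609 lb.
ΣF_y = 0: A_y + 2608.97 − 3000 = 0 → A_y = 391.0 lb.
ΣF_x = 0: no horizontal applied forces, so A_x = 0.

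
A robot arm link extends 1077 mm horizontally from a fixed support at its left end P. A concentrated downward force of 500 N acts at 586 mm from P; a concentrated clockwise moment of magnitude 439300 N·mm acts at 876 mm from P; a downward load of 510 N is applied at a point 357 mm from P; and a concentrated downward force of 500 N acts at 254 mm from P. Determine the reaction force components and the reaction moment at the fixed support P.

P_x = 0, P_y = 1510 N, M_P = 1041000 N·mm

ΣF_x = 0: P_x = 0.
ΣF_y = 0: P_y − 500 − 510 − 500 = 0 → P_y = 1510 N.
ΣM about P: M_P − 500·586 − 439300 − 510·357 − 500·254 = 0 → M_P = 1041000 N·mm.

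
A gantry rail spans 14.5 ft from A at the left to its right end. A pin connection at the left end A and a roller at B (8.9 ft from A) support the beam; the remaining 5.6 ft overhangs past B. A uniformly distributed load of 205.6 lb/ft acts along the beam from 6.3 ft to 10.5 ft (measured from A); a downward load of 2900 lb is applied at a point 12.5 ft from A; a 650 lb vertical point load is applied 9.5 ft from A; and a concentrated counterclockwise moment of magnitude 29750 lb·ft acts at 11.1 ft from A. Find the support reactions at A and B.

A_x = 0, A_y = 2174 lb, B_y = 2239 lb

Resultant of the distributed load: 205.6 × 4.2 = 863.52 lb at 8.4 ft from A.
Taking moments about A: B_y·8.9 − (205.6·4.2)·8.4 − 2900·12.5 − 650·9.5 + 29750 = 0 → B_y = 19928.568/8.9 = 2239.16 ≈ 2239 lb.
ΣF_y = 0: A_y + 2239.16 − 205.6·4.2 − 2900 − 650 = 0 → A_y = 2174 lb.
ΣF_x = 0: no horizontal applied forces, so A_x = 0.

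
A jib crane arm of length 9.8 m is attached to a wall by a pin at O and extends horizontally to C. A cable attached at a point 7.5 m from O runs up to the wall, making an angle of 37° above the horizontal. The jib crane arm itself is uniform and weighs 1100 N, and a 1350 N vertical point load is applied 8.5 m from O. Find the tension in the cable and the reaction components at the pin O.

T = 3736 N, O_x = 2984 N, O_y = 201.3 N

ΣM about O: T·sin37°·7.5 − 1100·4.9 − 1350·8.5 = 0 → T = 16865/(7.5·0.601815) = 3736.47 ≈ 3736 N.
ΣF_x = 0: O_x − T·cos37° = 0 → O_x = 3736.47 × 0.798636 = 2984 N.
ΣF_y = 0: O_y + T·sin37° − 1100 − 1350 = 0 → O_y = 2450 − 3736.47 × 0.601815 = 201.3 N.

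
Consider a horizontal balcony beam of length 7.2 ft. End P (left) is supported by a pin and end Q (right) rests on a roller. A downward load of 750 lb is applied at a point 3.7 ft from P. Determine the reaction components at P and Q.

Taking moments about P: Q_y·7.2 − 750·3.7 = 0 → Q_y = 2775/7.2 = 385.417 ≈ 385.4 lb.
ΣF_y = 0: P_y + 385.417 − 750 = 0 → P_y = 364.6 lb.
ΣF_x = 0: no horizontal applied forces, so P_x = 0.

P_x = 0, P_y = 364.6 lb, Q_y = 385.4 lb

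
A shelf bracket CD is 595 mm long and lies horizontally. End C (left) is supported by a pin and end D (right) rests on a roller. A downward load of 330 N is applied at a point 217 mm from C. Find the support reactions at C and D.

C_x = 0, C_y = 209.6 N, D_y = 120.4 N

Taking moments about C: D_y·595 − 330·217 = 0 → D_y = 71610/595 = 120.353 ≈ 120.4 N.
ΣF_y = 0: C_y + 120.353 − 330 = 0 → C_y = 209.6 N.
ΣF_x = 0: no horizontal applied forces, so C_x = 0.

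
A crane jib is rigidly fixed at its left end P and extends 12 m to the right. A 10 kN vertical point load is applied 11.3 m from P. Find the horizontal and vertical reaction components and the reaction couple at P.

ΣF_x = 0: P_x = 0.
ΣF_y = 0: P_y − 10 = 0 → P_y = 10.00 kN.
ΣM about P: M_P − 10·11.3 = 0 → M_P = 113.0 kN·m.

P_x = 0, P_y = 10.00 kN, M_P = 113.0 kN·m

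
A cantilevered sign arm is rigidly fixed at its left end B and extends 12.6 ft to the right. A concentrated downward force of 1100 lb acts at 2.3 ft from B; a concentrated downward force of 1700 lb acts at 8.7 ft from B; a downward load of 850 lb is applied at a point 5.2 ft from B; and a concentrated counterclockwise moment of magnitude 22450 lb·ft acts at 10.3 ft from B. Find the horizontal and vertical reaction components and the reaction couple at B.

ΣF_x = 0: B_x = 0.
ΣF_y = 0: B_y − 1100 − 1700 − 850 = 0 → B_y = 3650 lb.
ΣM about B: M_B − 1100·2.3 − 1700·8.7 − 850·5.2 + 22450 = 0 → M_B = -710.0 lb·ft.

B_x = 0, B_y = 3650 lb, M_B = -710.0 lb·ft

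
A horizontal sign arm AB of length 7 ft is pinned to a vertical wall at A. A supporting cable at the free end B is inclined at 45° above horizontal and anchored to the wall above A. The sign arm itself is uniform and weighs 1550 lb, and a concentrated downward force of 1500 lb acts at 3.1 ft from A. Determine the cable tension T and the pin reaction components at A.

ΣM about A: T·sin45°·7 − 1550·3.5 − 1500·3.1 = 0 → T = 10075/(7·0.707107) = 2035.46 ≈ 2035 lb.
ΣF_x = 0: A_x − T·cos45° = 0 → A_x = 2035.46 × 0.707107 = 1439 lb.
ΣF_y = 0: A_y + T·sin45° − 1550 − 1500 = 0 → A_y = 3050 − 2035.46 × 0.707107 = 1611 lb.

T = 2035 lb, A_x = 1439 lb, A_y = 1611 lb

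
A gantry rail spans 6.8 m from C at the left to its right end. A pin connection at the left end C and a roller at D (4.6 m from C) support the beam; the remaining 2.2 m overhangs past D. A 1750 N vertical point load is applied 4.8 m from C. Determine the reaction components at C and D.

C_x = 0, C_y = -76.09 N, D_y = 1826 N

ΣM about C: D_y·4.6 − 1750·4.8 = 0 → D_y = 8400/4.6 = 1826.09 ≈ 1826 N.
ΣF_y = 0: C_y + 1826.09 − 1750 = 0 → C_y = -76.09 N.
ΣF_x = 0: no horizontal applied forces, so C_x = 0.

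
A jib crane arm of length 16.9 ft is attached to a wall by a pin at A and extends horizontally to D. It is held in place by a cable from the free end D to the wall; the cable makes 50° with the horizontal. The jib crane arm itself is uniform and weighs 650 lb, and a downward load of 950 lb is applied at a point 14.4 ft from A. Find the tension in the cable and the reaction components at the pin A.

T = 1481 lb, A_x = 951.9 lb, A_y = 465.5 lb

ΣM about A: T·sin50°·16.9 − 650·8.45 − 950·14.4 = 0 → T = 19172.5/(16.9·0.766044) = 1480.94 ≈ 1481 lb.
ΣF_x = 0: A_x − T·cos50° = 0 → A_x = 1480.94 × 0.642788 = 951.9 lb.
ΣF_y = 0: A_y + T·sin50° − 650 − 950 = 0 → A_y = 1600 − 1480.94 × 0.766044 = 465.5 lb.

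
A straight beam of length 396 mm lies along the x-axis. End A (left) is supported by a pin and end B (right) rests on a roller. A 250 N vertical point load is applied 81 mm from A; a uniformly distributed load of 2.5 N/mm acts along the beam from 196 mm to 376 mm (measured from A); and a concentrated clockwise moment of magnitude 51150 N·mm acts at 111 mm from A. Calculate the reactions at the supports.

Resultant of the distributed load: 2.5 × 180 = 450 N at 286 mm from A.
Moments about A: B_y·396 − 250·81 − (2.5·180)·286 − 51150 = 0 → B_y = 200100/396 = 505.303 ≈ 505.3 N.
ΣF_y = 0: A_y + 505.303 − 250 − 2.5·180 = 0 → A_y = 194.7 N.
ΣF_x = 0: no horizontal applied forces, so A_x = 0.

A_x = 0, A_y = 194.7 N, B_y = 505.3 N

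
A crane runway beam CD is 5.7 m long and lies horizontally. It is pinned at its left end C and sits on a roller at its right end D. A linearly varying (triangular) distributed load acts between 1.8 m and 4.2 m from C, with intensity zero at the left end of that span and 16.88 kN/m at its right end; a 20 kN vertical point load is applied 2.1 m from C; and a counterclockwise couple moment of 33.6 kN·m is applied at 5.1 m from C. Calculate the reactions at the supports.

C_x = 0, C_y = 26.70 kN, D_y = 13.56 kN

Resultant of the triangular load: ½ × 16.88 × 2.4 = 20.256 kN, acting at 3.4 m from C (one-third of the span from the peak).
ΣM about C: D_y·5.7 − (½·16.88·2.4)·3.4 − 20·2.1 + 33.6 = 0 → D_y = 77.2704/5.7 = 13.5562 ≈ 13.56 kN.
ΣF_y = 0: C_y + 13.5562 − ½·16.88·2.4 − 20 = 0 → C_y = 26.70 kN.
ΣF_x = 0: no horizontal applied forces, so C_x = 0.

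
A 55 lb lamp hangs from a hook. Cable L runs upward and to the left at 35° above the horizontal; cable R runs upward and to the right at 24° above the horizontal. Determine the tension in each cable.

T_L = 58.62 lb, T_R = 52.56 lb

ΣF_x = 0: −T_L·cos35° + T_R·cos24° = 0 → T_R = 0.896674·T_L.
ΣF_y = 0: T_L·sin35° + T_R·sin24° = 55.
Substitute: T_L·(0.573576 + 0.896674·0.406737) = 55 → T_L = 58.6175 ≈ 58.62 lb.
Then T_R = 0.896674 × 58.6175 = 52.56 lb.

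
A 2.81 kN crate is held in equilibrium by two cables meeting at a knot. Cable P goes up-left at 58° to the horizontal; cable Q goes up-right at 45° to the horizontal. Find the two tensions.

ΣF_x = 0: −T_P·cos58° + T_Q·cos45° = 0 → T_Q = 0.749419·T_P.
ΣF_y = 0: T_P·sin58° + T_Q·sin45° = 2.81.
Substitute: T_P·(0.848048 + 0.749419·0.707107) = 2.81 → T_P = 2.03924 ≈ 2.039 kN.
Then T_Q = 0.749419 × 2.03924 = 1.528 kN.

T_P = 2.039 kN, T_Q = 1.528 kN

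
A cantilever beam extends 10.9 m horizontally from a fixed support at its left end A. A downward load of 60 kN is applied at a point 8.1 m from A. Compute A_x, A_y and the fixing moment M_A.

A_x = 0, A_y = 60.00 kN, M_A = 486.0 kN·m

ΣF_x = 0: A_x = 0.
ΣF_y = 0: A_y − 60 = 0 → A_y = 60.00 kN.
ΣM about A: M_A − 60·8.1 = 0 → M_A = 486.0 kN·m.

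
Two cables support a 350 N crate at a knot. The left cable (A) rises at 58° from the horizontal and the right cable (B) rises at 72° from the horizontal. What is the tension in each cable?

T_A = 141.2 N, T_B = 242.1 N

ΣF_x = 0: −T_A·cos58° + T_B·cos72° = 0 → T_B = 1.71485·T_A.
ΣF_y = 0: T_A·sin58° + T_B·sin72° = 350.
Substitute: T_A·(0.848048 + 1.71485·0.951057) = 350 → T_A = 141.188 ≈ 141.2 N.
Then T_B = 1.71485 × 141.188 = 242.1 N.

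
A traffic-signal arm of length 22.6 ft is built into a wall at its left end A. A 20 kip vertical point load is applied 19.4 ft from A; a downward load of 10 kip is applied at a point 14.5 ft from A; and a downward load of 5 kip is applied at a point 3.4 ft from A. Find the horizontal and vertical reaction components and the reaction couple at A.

A_x = 0, A_y = 35.00 kip, M_A = 550.0 kip·ft

ΣF_x = 0: A_x = 0.
ΣF_y = 0: A_y − 20 − 10 − 5 = 0 → A_y = 35.00 kip.
ΣM about A: M_A − 20·19.4 − 10·14.5 − 5·3.4 = 0 → M_A = 550.0 kip·ft.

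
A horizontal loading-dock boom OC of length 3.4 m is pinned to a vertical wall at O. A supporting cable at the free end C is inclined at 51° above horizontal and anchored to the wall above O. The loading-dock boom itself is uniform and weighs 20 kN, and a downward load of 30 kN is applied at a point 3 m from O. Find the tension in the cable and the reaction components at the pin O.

T = 46.93 kN, O_x = 29.53 kN, O_y = 13.53 kN

ΣM about O: T·sin51°·3.4 − 20·1.7 − 30·3 = 0 → T = 124/(3.4·0.777146) = 46.9289 ≈ 46.93 kN.
ΣF_x = 0: O_x − T·cos51° = 0 → O_x = 46.9289 × 0.62932 = 29.53 kN.
ΣF_y = 0: O_y + T·sin51° − 20 − 30 = 0 → O_y = 50 − 46.9289 × 0.777146 = 13.53 kN.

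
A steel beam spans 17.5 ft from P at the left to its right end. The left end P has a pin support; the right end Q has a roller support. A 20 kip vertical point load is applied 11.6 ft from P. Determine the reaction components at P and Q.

Taking moments about P: Q_y·17.5 − 20·11.6 = 0 → Q_y = 232/17.5 = 13.2571 ≈ 13.26 kip.
ΣF_y = 0: P_y + 13.2571 − 20 = 0 → P_y = 6.743 kip.
ΣF_x = 0: no horizontal applied forces, so P_x = 0.

P_x = 0, P_y = 6.743 kip, Q_y = 13.26 kip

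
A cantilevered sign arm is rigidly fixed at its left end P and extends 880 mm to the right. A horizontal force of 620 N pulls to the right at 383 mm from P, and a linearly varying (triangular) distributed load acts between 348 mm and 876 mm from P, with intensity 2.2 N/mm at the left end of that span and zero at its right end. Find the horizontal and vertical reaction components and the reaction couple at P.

Resultant of the triangular load: ½ × 2.2 × 528 = 580.8 N, acting at 524 mm from P (one-third of the span from the peak).
ΣF_x = 0: P_x + 620 = 0 → P_x = -620.0 N.
ΣF_y = 0: P_y − ½·2.2·528 = 0 → P_y = 580.8 N.
ΣM about P: M_P − (½·2.2·528)·524 = 0 → M_P = 304300 N·mm.

P_x = -620.0 N, P_y = 580.8 N, M_P = 304300 N·mm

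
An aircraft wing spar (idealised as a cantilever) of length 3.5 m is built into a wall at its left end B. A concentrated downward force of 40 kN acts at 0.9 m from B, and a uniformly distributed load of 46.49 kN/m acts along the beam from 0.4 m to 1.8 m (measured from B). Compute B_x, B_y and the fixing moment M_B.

B_x = 0, B_y = 105.1 kN, M_B = 107.6 kN·m

Resultant of the distributed load: 46.49 × 1.4 = 65.086 kN at 1.1 m from B.
ΣF_x = 0: B_x = 0.
ΣF_y = 0: B_y − 40 − 46.49·1.4 = 0 → B_y = 105.1 kN.
ΣM about B: M_B − 40·0.9 − (46.49·1.4)·1.1 = 0 → M_B = 107.6 kN·m.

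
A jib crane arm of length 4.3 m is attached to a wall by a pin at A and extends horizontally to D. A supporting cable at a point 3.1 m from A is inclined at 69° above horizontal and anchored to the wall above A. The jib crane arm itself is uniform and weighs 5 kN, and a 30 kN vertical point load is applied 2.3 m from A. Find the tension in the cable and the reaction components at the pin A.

T = 27.56 kN, A_x = 9.875 kN, A_y = 9.274 kN

ΣM about A: T·sin69°·3.1 − 5·2.15 − 30·2.3 = 0 → T = 79.75/(3.1·0.93358) = 27.5561 ≈ 27.56 kN.
ΣF_x = 0: A_x − T·cos69° = 0 → A_x = 27.5561 × 0.358368 = 9.875 kN.
ΣF_y = 0: A_y + T·sin69° − 5 − 30 = 0 → A_y = 35 − 27.5561 × 0.93358 = 9.274 kN.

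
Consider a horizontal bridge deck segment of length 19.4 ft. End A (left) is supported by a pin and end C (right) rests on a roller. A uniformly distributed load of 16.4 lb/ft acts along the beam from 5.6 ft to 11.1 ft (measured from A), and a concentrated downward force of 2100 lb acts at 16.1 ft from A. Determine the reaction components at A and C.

A_x = 0, A_y = 408.6 lb, C_y = 1782 lb

Resultant of the distributed load: 16.4 × 5.5 = 90.2 lb at 8.35 ft from A.
Moments about A: C_y·19.4 − (16.4·5.5)·8.35 − 2100·16.1 = 0 → C_y = 34563.17/19.4 = 1781.61 ≈ 1782 lb.
ΣF_y = 0: A_y + 1781.61 − 16.4·5.5 − 2100 = 0 → A_y = 408.6 lb.
ΣF_x = 0: no horizontal applied forces, so A_x = 0.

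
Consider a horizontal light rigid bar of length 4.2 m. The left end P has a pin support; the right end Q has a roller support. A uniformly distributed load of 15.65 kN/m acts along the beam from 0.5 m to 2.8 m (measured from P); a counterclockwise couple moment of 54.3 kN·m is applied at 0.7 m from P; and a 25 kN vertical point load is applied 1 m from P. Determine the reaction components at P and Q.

Resultant of the distributed load: 15.65 × 2.3 = 35.995 kN at 1.65 m from P.
Moments about P: Q_y·4.2 − (15.65·2.3)·1.65 + 54.3 − 25·1 = 0 → Q_y = 30.09175/4.2 = 7.1647 ≈ 7.165 kN.
ΣF_y = 0: P_y + 7.1647 − 15.65·2.3 − 25 = 0 → P_y = 53.83 kN.
ΣF_x = 0: no horizontal applied forces, so P_x = 0.

P_x = 0, P_y = 53.83 kN, Q_y = 7.165 kN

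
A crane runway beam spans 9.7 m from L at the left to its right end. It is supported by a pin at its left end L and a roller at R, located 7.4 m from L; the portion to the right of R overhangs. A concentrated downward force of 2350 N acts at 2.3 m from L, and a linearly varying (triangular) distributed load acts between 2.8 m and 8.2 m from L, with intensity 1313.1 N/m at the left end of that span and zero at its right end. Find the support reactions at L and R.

L_x = 0, L_y = 2961 N, R_y = 2934 N

Resultant of the triangular load: ½ × 1313.1 × 5.4 = 3545.37 N, acting at 4.6 m from L (one-third of the span from the peak).
ΣM about L: R_y·7.4 − 2350·2.3 − (½·1313.1·5.4)·4.6 = 0 → R_y = 21713.702/7.4 = 2934.28 ≈ 2934 N.
ΣF_y = 0: L_y + 2934.28 − 2350 − ½·1313.1·5.4 = 0 → L_y = 2961 N.
ΣF_x = 0: no horizontal applied forces, so L_x = 0.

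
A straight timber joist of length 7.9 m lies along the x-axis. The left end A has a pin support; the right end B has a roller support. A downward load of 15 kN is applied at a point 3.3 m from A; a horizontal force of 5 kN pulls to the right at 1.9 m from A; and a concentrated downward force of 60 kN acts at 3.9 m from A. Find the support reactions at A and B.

A_x = -5.000 kN, A_y = 39.11 kN, B_y = 35.89 kN

Taking moments about A: B_y·7.9 − 15·3.3 − 60·3.9 = 0 → B_y = 283.5/7.9 = 35.8861 ≈ 35.89 kN.
ΣF_y = 0: A_y + 35.8861 − 15 − 60 = 0 → A_y = 39.11 kN.
ΣF_x = 0: A_x + 5 = 0 → A_x = -5.000 kN.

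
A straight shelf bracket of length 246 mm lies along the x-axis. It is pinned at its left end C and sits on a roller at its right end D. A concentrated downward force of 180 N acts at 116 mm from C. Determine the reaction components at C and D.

C_x = 0, C_y = 95.12 N, D_y = 84.88 N

Moments about C: D_y·246 − 180·116 = 0 → D_y = 20880/246 = 84.878 ≈ 84.88 N.
ΣF_y = 0: C_y + 84.878 − 180 = 0 → C_y = 95.12 N.
ΣF_x = 0: no horizontal applied forces, so C_x = 0.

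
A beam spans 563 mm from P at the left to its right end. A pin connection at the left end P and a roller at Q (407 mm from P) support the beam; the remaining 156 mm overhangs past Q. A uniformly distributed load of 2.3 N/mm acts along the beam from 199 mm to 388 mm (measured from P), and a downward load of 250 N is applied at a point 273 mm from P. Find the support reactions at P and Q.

P_x = 0, P_y = 203.5 N, Q_y = 481.2 N

Resultant of the distributed load: 2.3 × 189 = 434.7 N at 293.5 mm from P.
Moments about P: Q_y·407 − (2.3·189)·293.5 − 250·273 = 0 → Q_y = 195834.45/407 = 481.166 ≈ 481.2 N.
ΣF_y = 0: P_y + 481.166 − 2.3·189 − 250 = 0 → P_y = 203.5 N.
ΣF_x = 0: no horizontal applied forces, so P_x = 0.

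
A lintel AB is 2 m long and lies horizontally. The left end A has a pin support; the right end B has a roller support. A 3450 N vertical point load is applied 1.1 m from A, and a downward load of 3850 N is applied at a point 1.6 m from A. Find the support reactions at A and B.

ΣM about A: B_y·2 − 3450·1.1 − 3850·1.6 = 0 → B_y = 9955/2 = 4977.5 ≈ 4978 N.
ΣF_y = 0: A_y + 4977.5 − 3450 − 3850 = 0 → A_y = 2322 N.
ΣF_x = 0: no horizontal applied forces, so A_x = 0.

A_x = 0, A_y = 2322 N, B_y = 4978 N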